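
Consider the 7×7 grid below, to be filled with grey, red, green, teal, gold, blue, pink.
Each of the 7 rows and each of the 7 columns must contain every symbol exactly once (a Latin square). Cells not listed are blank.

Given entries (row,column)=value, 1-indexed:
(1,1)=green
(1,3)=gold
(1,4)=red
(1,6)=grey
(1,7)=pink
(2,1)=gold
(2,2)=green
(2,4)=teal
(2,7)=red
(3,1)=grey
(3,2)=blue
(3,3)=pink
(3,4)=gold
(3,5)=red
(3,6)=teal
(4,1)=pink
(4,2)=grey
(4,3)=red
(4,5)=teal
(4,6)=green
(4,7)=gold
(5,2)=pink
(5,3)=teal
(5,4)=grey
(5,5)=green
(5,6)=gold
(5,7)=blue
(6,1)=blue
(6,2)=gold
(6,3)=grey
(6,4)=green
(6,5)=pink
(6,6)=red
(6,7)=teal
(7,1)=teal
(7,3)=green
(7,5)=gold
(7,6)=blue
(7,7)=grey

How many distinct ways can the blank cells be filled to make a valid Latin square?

Row 1, column 2: eliminating its row and column leaves {teal}.
Row 1, column 5: eliminating its row and column leaves {blue}.
Row 2, column 3: eliminating its row and column leaves {blue}.
Row 2, column 5: eliminating its row and column leaves {grey, blue}.
Row 2, column 6: eliminating its row and column leaves {pink}.
Row 3, column 7: eliminating its row and column leaves {green}.
Row 4, column 4: eliminating its row and column leaves {blue}.
Row 5, column 1: eliminating its row and column leaves {red}.
Row 7, column 2: eliminating its row and column leaves {red}.
Row 7, column 4: eliminating its row and column leaves {pink}.
Only one assignment across all blanks avoids any row or column repeat, giving 1 completion.

1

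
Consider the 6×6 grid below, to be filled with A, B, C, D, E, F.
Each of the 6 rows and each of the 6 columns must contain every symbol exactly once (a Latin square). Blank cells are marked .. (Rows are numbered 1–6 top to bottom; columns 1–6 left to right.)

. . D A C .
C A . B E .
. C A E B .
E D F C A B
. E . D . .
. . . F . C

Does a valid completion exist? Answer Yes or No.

No

Row 2, column 3: row 2 together with column 3 already contain {A, B, C, D, E, F} — every symbol — so nothing can go there. The grid has no valid completion.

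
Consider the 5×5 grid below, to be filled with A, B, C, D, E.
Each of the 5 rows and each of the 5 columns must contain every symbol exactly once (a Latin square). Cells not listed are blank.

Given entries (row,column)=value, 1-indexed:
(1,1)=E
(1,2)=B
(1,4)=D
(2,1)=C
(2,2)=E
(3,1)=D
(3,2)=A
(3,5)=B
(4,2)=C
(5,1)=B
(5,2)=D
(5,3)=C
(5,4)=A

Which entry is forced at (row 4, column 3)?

Row 1, column 3: row 1 has {B, D, E} and column 3 has {C}, leaving only A.
Row 1, column 5: row 1 has {A, B, D, E} and column 5 has {B}, leaving only C.
Row 2, column 4: row 2 has {C, E} and column 4 has {A, D}, leaving only B.
Row 2, column 3: row 2 has {B, C, E} and column 3 has {A, C}, leaving only D.
Row 2, column 5: row 2 has {B, C, D, E} and column 5 has {B, C}, leaving only A.
Row 3, column 3: row 3 has {A, B, D} and column 3 has {A, C, D}, leaving only E.
Row 4 already has {C} and column 3 already has {A, C, D, E}, so row 4, column 3 must be B.

B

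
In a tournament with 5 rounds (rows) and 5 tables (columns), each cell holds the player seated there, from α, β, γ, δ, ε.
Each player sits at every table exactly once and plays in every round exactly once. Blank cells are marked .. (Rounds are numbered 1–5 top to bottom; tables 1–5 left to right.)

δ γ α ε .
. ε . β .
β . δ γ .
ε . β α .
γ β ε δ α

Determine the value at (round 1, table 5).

Round 1 already has {α, γ, δ, ε} and table 5 already has {α}, so round 1, table 5 must be β.

β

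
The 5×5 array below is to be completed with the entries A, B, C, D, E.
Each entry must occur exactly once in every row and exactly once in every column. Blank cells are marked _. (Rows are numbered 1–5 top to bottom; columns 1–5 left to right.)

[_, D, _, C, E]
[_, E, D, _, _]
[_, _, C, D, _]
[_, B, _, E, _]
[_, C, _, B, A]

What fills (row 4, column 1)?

C

Row 2, column 4: row 2 has {D, E} and column 4 has {B, C, D, E}, leaving only A.
Row 3, column 2: row 3 has {C, D} and column 2 has {B, C, D, E}, leaving only A.
Row 3, column 5: row 3 has {A, C, D} and column 5 has {A, E}, leaving only B.
Row 2, column 5: row 2 has {A, D, E} and column 5 has {A, B, E}, leaving only C.
Row 2, column 1: row 2 has {A, C, D, E} and column 1 has {}, leaving only B.
Row 1, column 1: row 1 has {C, D, E} and column 1 has {B}, leaving only A.
Row 1, column 3: row 1 has {A, C, D, E} and column 3 has {C, D}, leaving only B.
Row 3, column 1: row 3 has {A, B, C, D} and column 1 has {A, B}, leaving only E.
Row 4, column 3: row 4 has {B, E} and column 3 has {B, C, D}, leaving only A.
Row 4, column 5: row 4 has {A, B, E} and column 5 has {A, B, C, E}, leaving only D.
Row 4 already has {A, B, D, E} and column 1 already has {A, B, E}, so row 4, column 1 must be C.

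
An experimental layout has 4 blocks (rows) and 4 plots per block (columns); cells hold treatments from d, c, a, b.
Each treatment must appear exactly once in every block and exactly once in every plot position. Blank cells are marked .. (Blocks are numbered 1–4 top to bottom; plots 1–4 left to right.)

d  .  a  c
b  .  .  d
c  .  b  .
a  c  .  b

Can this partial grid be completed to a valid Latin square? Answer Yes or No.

Yes

No block or plot among the givens repeats a symbol, and propagating forced cells runs into no contradiction.
One valid completion exists (for instance, d b a c / b a c d / c d b a / a c d b).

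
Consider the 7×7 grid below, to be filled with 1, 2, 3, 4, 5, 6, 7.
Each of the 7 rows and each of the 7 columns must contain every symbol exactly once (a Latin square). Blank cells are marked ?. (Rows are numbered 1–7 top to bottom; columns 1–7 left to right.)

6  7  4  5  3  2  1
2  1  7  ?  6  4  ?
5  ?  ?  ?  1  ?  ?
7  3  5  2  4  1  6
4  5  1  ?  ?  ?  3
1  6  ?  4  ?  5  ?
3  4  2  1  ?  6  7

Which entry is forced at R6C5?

Row 2, column 4: row 2 has {1, 2, 4, 6, 7} and column 4 has {1, 2, 4, 5}, leaving only 3.
Row 2, column 7: row 2 has {1, 2, 3, 4, 6, 7} and column 7 has {1, 3, 6, 7}, leaving only 5.
Row 3, column 2: row 3 has {1, 5} and column 2 has {1, 3, 4, 5, 6, 7}, leaving only 2.
Row 3, column 7: row 3 has {1, 2, 5} and column 7 has {1, 3, 5, 6, 7}, leaving only 4.
Row 5, column 6: row 5 has {1, 3, 4, 5} and column 6 has {1, 2, 4, 5, 6}, leaving only 7.
Row 3, column 6: row 3 has {1, 2, 4, 5} and column 6 has {1, 2, 4, 5, 6, 7}, leaving only 3.
Row 3, column 3: row 3 has {1, 2, 3, 4, 5} and column 3 has {1, 2, 4, 5, 7}, leaving only 6.
Row 3, column 4: row 3 has {1, 2, 3, 4, 5, 6} and column 4 has {1, 2, 3, 4, 5}, leaving only 7.
Row 5, column 4: row 5 has {1, 3, 4, 5, 7} and column 4 has {1, 2, 3, 4, 5, 7}, leaving only 6.
Row 5, column 5: row 5 has {1, 3, 4, 5, 6, 7} and column 5 has {1, 3, 4, 6}, leaving only 2.
Row 6 already has {1, 4, 5, 6} and column 5 already has {1, 2, 3, 4, 6}, so row 6, column 5 must be 7.

7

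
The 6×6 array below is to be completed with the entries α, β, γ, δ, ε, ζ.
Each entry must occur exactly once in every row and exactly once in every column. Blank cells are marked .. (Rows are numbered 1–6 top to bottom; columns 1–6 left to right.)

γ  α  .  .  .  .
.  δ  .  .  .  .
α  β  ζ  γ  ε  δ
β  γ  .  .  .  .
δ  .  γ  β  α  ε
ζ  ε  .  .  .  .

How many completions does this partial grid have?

10

Row 1, column 3: eliminating its row and column leaves {β, δ, ε}.
Row 1, column 4: eliminating its row and column leaves {δ, ε, ζ}.
Row 1, column 5: eliminating its row and column leaves {β, δ, ζ}.
Row 1, column 6: eliminating its row and column leaves {β, ζ}.
Row 2, column 1: eliminating its row and column leaves {ε}.
Row 2, column 3: eliminating its row and column leaves {α, β, ε}.
Row 2, column 4: eliminating its row and column leaves {α, ε, ζ}.
Row 2, column 5: eliminating its row and column leaves {β, γ, ζ}.
Row 2, column 6: eliminating its row and column leaves {α, β, γ, ζ}.
Row 4, column 3: eliminating its row and column leaves {α, δ, ε}.
Row 4, column 4: eliminating its row and column leaves {α, δ, ε, ζ}.
Row 4, column 5: eliminating its row and column leaves {δ, ζ}.
Row 4, column 6: eliminating its row and column leaves {α, ζ}.
Row 5, column 2: eliminating its row and column leaves {ζ}.
Row 6, column 3: eliminating its row and column leaves {α, β, δ}.
Row 6, column 4: eliminating its row and column leaves {α, δ}.
Row 6, column 5: eliminating its row and column leaves {β, γ, δ}.
Row 6, column 6: eliminating its row and column leaves {α, β, γ}.
Enumerating the assignments across these blanks that avoid any row or column repeat gives 10 completions.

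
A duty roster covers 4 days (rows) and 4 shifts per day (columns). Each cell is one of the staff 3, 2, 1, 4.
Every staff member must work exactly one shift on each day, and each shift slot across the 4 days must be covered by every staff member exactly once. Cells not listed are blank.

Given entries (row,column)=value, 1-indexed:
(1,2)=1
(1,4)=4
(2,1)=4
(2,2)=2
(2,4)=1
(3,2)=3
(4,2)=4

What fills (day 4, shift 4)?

Day 2, shift 3: day 2 has {2, 1, 4} and shift 3 has {}, leaving only 3.
Day 1, shift 3: day 1 has {1, 4} and shift 3 has {3}, leaving only 2.
Day 1, shift 1: day 1 has {2, 1, 4} and shift 1 has {4}, leaving only 3.
Day 3, shift 4: day 3 has {3} and shift 4 has {1, 4}, leaving only 2.
Day 4 already has {4} and shift 4 already has {2, 1, 4}, so day 4, shift 4 must be 3.

3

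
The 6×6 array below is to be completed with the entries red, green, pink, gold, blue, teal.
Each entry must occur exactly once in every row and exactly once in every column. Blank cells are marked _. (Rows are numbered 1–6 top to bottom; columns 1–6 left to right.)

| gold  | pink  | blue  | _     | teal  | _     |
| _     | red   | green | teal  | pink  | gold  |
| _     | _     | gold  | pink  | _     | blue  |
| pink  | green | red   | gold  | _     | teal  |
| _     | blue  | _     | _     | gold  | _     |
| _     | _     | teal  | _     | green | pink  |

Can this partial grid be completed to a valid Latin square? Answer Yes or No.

No row or column among the givens repeats a symbol, and propagating forced cells runs into no contradiction.
One valid completion exists (for instance, gold pink blue red teal green / blue red green teal pink gold / green teal gold pink red blue / pink green red gold blue teal / teal blue pink green gold red / red gold teal blue green pink).

Yes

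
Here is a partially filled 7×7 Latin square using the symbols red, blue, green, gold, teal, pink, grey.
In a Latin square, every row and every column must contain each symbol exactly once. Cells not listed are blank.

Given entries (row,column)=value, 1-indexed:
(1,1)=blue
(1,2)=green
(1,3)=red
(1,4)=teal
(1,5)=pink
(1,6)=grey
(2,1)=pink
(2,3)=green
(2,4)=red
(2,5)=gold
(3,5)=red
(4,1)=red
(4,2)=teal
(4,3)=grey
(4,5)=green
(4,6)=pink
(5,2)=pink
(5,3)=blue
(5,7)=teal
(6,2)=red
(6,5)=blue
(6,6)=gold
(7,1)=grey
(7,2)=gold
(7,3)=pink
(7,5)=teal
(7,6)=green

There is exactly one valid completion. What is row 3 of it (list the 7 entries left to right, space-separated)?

Row 1, column 7: row 1 has {red, blue, green, teal, pink, grey} and column 7 has {teal}, leaving only gold.
Row 4, column 7: row 4 has {red, green, teal, pink, grey} and column 7 has {gold, teal}, leaving only blue.
Row 2, column 7: row 2 has {red, green, gold, pink} and column 7 has {blue, gold, teal}, leaving only grey.
Row 2, column 2: row 2 has {red, green, gold, pink, grey} and column 2 has {red, green, gold, teal, pink}, leaving only blue.
Row 3, column 2: row 3 has {red} and column 2 has {red, blue, green, gold, teal, pink}, leaving only grey.
Row 2, column 6: row 2 has {red, blue, green, gold, pink, grey} and column 6 has {green, gold, pink, grey}, leaving only teal.
Row 3, column 6: row 3 has {red, grey} and column 6 has {green, gold, teal, pink, grey}, leaving only blue.
Row 4, column 4: row 4 has {red, blue, green, teal, pink, grey} and column 4 has {red, teal}, leaving only gold.
Row 5, column 5: row 5 has {blue, teal, pink} and column 5 has {red, blue, green, gold, teal, pink}, leaving only grey.
Row 5, column 4: row 5 has {blue, teal, pink, grey} and column 4 has {red, gold, teal}, leaving only green.
Row 3, column 4: row 3 has {red, blue, grey} and column 4 has {red, green, gold, teal}, leaving only pink.
Row 3, column 7: row 3 has {red, blue, pink, grey} and column 7 has {blue, gold, teal, grey}, leaving only green.
Row 5, column 1: row 5 has {blue, green, teal, pink, grey} and column 1 has {red, blue, pink, grey}, leaving only gold.
Row 3, column 1: row 3 has {red, blue, green, pink, grey} and column 1 has {red, blue, gold, pink, grey}, leaving only teal.
Row 3, column 3: row 3 has {red, blue, green, teal, pink, grey} and column 3 has {red, blue, green, pink, grey}, leaving only gold.
So row 3 reads: teal grey gold pink red blue green.

teal grey gold pink red blue green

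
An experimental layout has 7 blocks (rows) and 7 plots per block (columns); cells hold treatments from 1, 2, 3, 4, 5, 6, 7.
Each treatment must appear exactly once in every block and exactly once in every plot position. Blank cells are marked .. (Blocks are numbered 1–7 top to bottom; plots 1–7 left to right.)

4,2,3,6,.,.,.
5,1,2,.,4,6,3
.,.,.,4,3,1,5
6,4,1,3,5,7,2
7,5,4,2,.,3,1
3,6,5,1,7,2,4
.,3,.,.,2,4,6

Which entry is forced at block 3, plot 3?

Block 1, plot 5: block 1 has {2, 3, 4, 6} and plot 5 has {2, 3, 4, 5, 7}, leaving only 1.
Block 1, plot 6: block 1 has {1, 2, 3, 4, 6} and plot 6 has {1, 2, 3, 4, 6, 7}, leaving only 5.
Block 1, plot 7: block 1 has {1, 2, 3, 4, 5, 6} and plot 7 has {1, 2, 3, 4, 5, 6}, leaving only 7.
Block 2, plot 4: block 2 has {1, 2, 3, 4, 5, 6} and plot 4 has {1, 2, 3, 4, 6}, leaving only 7.
Block 3, plot 1: block 3 has {1, 3, 4, 5} and plot 1 has {3, 4, 5, 6, 7}, leaving only 2.
Block 3, plot 2: block 3 has {1, 2, 3, 4, 5} and plot 2 has {1, 2, 3, 4, 5, 6}, leaving only 7.
Block 3 already has {1, 2, 3, 4, 5, 7} and plot 3 already has {1, 2, 3, 4, 5}, so block 3, plot 3 must be 6.

6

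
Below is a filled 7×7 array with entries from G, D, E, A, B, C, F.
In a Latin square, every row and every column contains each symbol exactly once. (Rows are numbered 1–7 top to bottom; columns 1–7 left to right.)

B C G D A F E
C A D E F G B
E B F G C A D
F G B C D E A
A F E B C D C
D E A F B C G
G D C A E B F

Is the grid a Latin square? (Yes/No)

No

Column 5 contains C twice (at rows 3 and 5), so it is not a permutation.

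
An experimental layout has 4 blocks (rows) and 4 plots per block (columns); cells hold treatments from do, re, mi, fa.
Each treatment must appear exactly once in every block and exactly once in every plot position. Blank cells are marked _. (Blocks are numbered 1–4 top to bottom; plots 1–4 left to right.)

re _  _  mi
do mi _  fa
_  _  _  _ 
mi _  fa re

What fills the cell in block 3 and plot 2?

Block 1, plot 3: block 1 has {re, mi} and plot 3 has {fa}, leaving only do.
Block 1, plot 2: block 1 has {do, re, mi} and plot 2 has {mi}, leaving only fa.
Block 2, plot 3: block 2 has {do, mi, fa} and plot 3 has {do, fa}, leaving only re.
Block 3, plot 1: block 3 has {} and plot 1 has {do, re, mi}, leaving only fa.
Block 3, plot 3: block 3 has {fa} and plot 3 has {do, re, fa}, leaving only mi.
Block 3, plot 4: block 3 has {mi, fa} and plot 4 has {re, mi, fa}, leaving only do.
Block 3 already has {do, mi, fa} and plot 2 already has {mi, fa}, so block 3, plot 2 must be re.

re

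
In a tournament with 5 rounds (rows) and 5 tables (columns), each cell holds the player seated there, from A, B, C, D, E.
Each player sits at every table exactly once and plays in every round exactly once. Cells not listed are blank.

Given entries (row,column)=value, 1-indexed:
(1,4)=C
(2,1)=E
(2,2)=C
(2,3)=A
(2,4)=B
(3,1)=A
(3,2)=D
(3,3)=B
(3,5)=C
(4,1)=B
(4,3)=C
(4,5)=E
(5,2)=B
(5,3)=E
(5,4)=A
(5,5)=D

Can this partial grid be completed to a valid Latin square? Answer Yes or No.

Round 2, table 5: round 2 together with table 5 already contain {A, B, C, D, E} — every symbol — so nothing can go there. The grid has no valid completion.

No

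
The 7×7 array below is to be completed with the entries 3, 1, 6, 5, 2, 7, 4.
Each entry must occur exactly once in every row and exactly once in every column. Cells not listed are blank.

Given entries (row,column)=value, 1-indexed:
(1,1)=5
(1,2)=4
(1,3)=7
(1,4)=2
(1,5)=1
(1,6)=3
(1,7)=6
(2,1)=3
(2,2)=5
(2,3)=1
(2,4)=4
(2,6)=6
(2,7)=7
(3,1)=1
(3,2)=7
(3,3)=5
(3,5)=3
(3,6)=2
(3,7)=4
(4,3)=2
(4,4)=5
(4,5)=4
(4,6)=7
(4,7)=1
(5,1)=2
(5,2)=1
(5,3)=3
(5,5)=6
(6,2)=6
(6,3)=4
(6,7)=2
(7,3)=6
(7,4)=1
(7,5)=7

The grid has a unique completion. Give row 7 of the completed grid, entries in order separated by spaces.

Row 7, column 1: row 7 has {1, 6, 7} and column 1 has {3, 1, 5, 2}, leaving only 4.
Row 7, column 6: row 7 has {1, 6, 7, 4} and column 6 has {3, 6, 2, 7}, leaving only 5.
Row 7, column 7: row 7 has {1, 6, 5, 7, 4} and column 7 has {1, 6, 2, 7, 4}, leaving only 3.
Row 7, column 2: row 7 has {3, 1, 6, 5, 7, 4} and column 2 has {1, 6, 5, 7, 4}, leaving only 2.
So row 7 reads: 4 2 6 1 7 5 3.

4 2 6 1 7 5 3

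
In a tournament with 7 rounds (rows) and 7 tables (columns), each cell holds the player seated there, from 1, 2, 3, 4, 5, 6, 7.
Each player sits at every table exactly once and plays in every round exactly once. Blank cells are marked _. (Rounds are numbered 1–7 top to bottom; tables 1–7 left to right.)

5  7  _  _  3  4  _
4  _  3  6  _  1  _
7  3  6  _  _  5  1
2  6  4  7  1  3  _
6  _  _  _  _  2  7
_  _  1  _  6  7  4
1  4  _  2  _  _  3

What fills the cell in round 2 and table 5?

Round 1, table 3: round 1 has {3, 4, 5, 7} and table 3 has {1, 3, 4, 6}, leaving only 2.
Round 1, table 4: round 1 has {2, 3, 4, 5, 7} and table 4 has {2, 6, 7}, leaving only 1.
Round 1, table 7: round 1 has {1, 2, 3, 4, 5, 7} and table 7 has {1, 3, 4, 7}, leaving only 6.
Round 3, table 4: round 3 has {1, 3, 5, 6, 7} and table 4 has {1, 2, 6, 7}, leaving only 4.
Round 3, table 5: round 3 has {1, 3, 4, 5, 6, 7} and table 5 has {1, 3, 6}, leaving only 2.
Round 4, table 7: round 4 has {1, 2, 3, 4, 6, 7} and table 7 has {1, 3, 4, 6, 7}, leaving only 5.
Round 2, table 7: round 2 has {1, 3, 4, 6} and table 7 has {1, 3, 4, 5, 6, 7}, leaving only 2.
Round 2, table 2: round 2 has {1, 2, 3, 4, 6} and table 2 has {3, 4, 6, 7}, leaving only 5.
Round 2 already has {1, 2, 3, 4, 5, 6} and table 5 already has {1, 2, 3, 6}, so round 2, table 5 must be 7.

7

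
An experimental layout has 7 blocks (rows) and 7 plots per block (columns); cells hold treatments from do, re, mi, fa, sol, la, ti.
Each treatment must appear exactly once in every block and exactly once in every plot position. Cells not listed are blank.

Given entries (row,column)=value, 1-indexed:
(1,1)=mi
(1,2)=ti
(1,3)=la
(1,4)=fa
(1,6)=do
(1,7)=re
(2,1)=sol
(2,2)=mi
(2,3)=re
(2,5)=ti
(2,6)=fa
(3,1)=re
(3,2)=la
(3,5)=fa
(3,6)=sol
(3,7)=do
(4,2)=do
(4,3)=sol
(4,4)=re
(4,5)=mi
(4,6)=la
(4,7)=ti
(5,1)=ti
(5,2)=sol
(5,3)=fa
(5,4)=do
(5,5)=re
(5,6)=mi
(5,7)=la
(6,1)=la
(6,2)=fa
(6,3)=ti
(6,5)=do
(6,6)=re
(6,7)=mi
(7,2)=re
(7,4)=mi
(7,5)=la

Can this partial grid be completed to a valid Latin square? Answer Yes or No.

Block 2, plot 7: block 2 together with plot 7 already contain {do, re, mi, fa, sol, la, ti} — every symbol — so nothing can go there. The grid has no valid completion.

No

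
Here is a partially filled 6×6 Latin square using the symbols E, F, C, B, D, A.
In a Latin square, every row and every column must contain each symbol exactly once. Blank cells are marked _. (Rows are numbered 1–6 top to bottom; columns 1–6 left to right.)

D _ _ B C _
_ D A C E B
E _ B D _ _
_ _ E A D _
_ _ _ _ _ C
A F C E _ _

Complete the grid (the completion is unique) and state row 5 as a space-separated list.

Row 5, column 4: row 5 has {C} and column 4 has {E, C, B, D, A}, leaving only F.
Row 5, column 1: row 5 has {F, C} and column 1 has {E, D, A}, leaving only B.
Row 5, column 3: row 5 has {F, C, B} and column 3 has {E, C, B, A}, leaving only D.
Row 5, column 5: row 5 has {F, C, B, D} and column 5 has {E, C, D}, leaving only A.
Row 5, column 2: row 5 has {F, C, B, D, A} and column 2 has {F, D}, leaving only E.
So row 5 reads: B E D F A C.

B E D F A C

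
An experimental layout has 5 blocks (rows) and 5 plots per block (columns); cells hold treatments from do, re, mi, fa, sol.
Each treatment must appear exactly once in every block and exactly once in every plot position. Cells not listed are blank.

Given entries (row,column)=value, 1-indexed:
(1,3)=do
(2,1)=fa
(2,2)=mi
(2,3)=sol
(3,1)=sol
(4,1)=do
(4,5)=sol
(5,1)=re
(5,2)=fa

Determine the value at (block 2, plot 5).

re

Block 1, plot 1: block 1 has {do} and plot 1 has {do, re, fa, sol}, leaving only mi.
Block 4, plot 2: block 4 has {do, sol} and plot 2 has {mi, fa}, leaving only re.
Block 1, plot 2: block 1 has {do, mi} and plot 2 has {re, mi, fa}, leaving only sol.
Block 3, plot 2: block 3 has {sol} and plot 2 has {re, mi, fa, sol}, leaving only do.
Block 5, plot 3: block 5 has {re, fa} and plot 3 has {do, sol}, leaving only mi.
Block 4, plot 3: block 4 has {do, re, sol} and plot 3 has {do, mi, sol}, leaving only fa.
Block 3, plot 3: block 3 has {do, sol} and plot 3 has {do, mi, fa, sol}, leaving only re.
Block 4, plot 4: block 4 has {do, re, fa, sol} and plot 4 has {}, leaving only mi.
Block 3, plot 4: block 3 has {do, re, sol} and plot 4 has {mi}, leaving only fa.
Block 1, plot 4: block 1 has {do, mi, sol} and plot 4 has {mi, fa}, leaving only re.
Block 1, plot 5: block 1 has {do, re, mi, sol} and plot 5 has {sol}, leaving only fa.
Block 2, plot 4: block 2 has {mi, fa, sol} and plot 4 has {re, mi, fa}, leaving only do.
Block 2 already has {do, mi, fa, sol} and plot 5 already has {fa, sol}, so block 2, plot 5 must be re.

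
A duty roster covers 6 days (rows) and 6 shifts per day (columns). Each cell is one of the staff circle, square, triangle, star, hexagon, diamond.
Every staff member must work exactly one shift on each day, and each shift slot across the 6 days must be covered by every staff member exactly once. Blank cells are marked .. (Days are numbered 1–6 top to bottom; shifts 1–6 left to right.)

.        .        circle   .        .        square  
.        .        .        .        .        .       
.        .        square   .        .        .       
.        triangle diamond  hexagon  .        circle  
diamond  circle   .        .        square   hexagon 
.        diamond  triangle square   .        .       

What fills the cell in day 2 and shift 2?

square

Day 4, shift 5: day 4 has {circle, triangle, hexagon, diamond} and shift 5 has {square}, leaving only star.
Day 4, shift 1: day 4 has {circle, triangle, star, hexagon, diamond} and shift 1 has {diamond}, leaving only square.
Day 5, shift 3: day 5 has {circle, square, hexagon, diamond} and shift 3 has {circle, square, triangle, diamond}, leaving only star.
Day 2, shift 3: day 2 has {} and shift 3 has {circle, square, triangle, star, diamond}, leaving only hexagon.
Day 5, shift 4: day 5 has {circle, square, star, hexagon, diamond} and shift 4 has {square, hexagon}, leaving only triangle.
Day 6, shift 6: day 6 has {square, triangle, diamond} and shift 6 has {circle, square, hexagon}, leaving only star.
Day 2, shift 2 is narrowed to {square, star}.
If it were star, then day 3, shift 2 would be left with no valid symbol.
So day 2, shift 2 must be square.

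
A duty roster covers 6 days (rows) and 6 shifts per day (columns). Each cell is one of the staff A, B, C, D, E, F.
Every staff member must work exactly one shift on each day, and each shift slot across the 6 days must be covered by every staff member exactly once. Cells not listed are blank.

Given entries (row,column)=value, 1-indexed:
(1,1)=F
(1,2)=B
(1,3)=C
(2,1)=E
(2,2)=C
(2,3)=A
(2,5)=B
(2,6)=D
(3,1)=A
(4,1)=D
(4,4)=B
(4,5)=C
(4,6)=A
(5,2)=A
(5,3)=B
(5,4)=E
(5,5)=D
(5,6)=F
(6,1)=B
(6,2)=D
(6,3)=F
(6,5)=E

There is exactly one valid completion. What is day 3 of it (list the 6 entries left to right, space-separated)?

Day 3, shift 5: day 3 has {A} and shift 5 has {B, C, D, E}, leaving only F.
Day 3, shift 2: day 3 has {A, F} and shift 2 has {A, B, C, D}, leaving only E.
Day 3, shift 3: day 3 has {A, E, F} and shift 3 has {A, B, C, F}, leaving only D.
Day 3, shift 4: day 3 has {A, D, E, F} and shift 4 has {B, E}, leaving only C.
Day 3, shift 6: day 3 has {A, C, D, E, F} and shift 6 has {A, D, F}, leaving only B.
So day 3 reads: A E D C F B.

A E D C F B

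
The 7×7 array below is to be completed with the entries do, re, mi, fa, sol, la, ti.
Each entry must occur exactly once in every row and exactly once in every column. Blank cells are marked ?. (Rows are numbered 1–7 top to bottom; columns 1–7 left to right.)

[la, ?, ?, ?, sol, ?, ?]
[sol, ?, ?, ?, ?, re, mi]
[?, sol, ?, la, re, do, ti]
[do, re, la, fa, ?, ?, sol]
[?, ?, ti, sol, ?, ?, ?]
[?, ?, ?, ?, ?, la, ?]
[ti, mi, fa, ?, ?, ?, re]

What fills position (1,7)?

do

Row 2, column 3: row 2 has {re, mi, sol} and column 3 has {fa, la, ti}, leaving only do.
Row 2, column 4: row 2 has {do, re, mi, sol} and column 4 has {fa, sol, la}, leaving only ti.
Row 3, column 3: row 3 has {do, re, sol, la, ti} and column 3 has {do, fa, la, ti}, leaving only mi.
Row 1, column 3: row 1 has {sol, la} and column 3 has {do, mi, fa, la, ti}, leaving only re.
Row 3, column 1: row 3 has {do, re, mi, sol, la, ti} and column 1 has {do, sol, la, ti}, leaving only fa.
Row 6, column 3: row 6 has {la} and column 3 has {do, re, mi, fa, la, ti}, leaving only sol.
Row 7, column 4: row 7 has {re, mi, fa, ti} and column 4 has {fa, sol, la, ti}, leaving only do.
Row 1, column 4: row 1 has {re, sol, la} and column 4 has {do, fa, sol, la, ti}, leaving only mi.
Row 6, column 4: row 6 has {sol, la} and column 4 has {do, mi, fa, sol, la, ti}, leaving only re.
Row 6, column 1: row 6 has {re, sol, la} and column 1 has {do, fa, sol, la, ti}, leaving only mi.
Row 5, column 1: row 5 has {sol, ti} and column 1 has {do, mi, fa, sol, la, ti}, leaving only re.
Row 7, column 5: row 7 has {do, re, mi, fa, ti} and column 5 has {re, sol}, leaving only la.
Row 2, column 5: row 2 has {do, re, mi, sol, ti} and column 5 has {re, sol, la}, leaving only fa.
Row 2, column 2: row 2 has {do, re, mi, fa, sol, ti} and column 2 has {re, mi, sol}, leaving only la.
Row 7, column 6: row 7 has {do, re, mi, fa, la, ti} and column 6 has {do, re, la}, leaving only sol.
Row 1, column 7 is narrowed to {do, fa}.
If it were fa, then row 5, column 6 would be left with no valid symbol.
So row 1, column 7 must be do.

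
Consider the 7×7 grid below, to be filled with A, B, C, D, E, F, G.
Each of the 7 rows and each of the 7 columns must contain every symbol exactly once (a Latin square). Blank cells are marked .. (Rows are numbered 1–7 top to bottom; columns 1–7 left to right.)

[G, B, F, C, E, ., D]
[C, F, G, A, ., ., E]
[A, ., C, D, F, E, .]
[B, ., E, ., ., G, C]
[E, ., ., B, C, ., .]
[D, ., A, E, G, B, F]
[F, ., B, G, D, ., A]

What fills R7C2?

E

Row 1, column 6: row 1 has {B, C, D, E, F, G} and column 6 has {B, E, G}, leaving only A.
Row 2, column 5: row 2 has {A, C, E, F, G} and column 5 has {C, D, E, F, G}, leaving only B.
Row 2, column 6: row 2 has {A, B, C, E, F, G} and column 6 has {A, B, E, G}, leaving only D.
Row 3, column 2: row 3 has {A, C, D, E, F} and column 2 has {B, F}, leaving only G.
Row 3, column 7: row 3 has {A, C, D, E, F, G} and column 7 has {A, C, D, E, F}, leaving only B.
Row 4, column 4: row 4 has {B, C, E, G} and column 4 has {A, B, C, D, E, G}, leaving only F.
Row 4, column 5: row 4 has {B, C, E, F, G} and column 5 has {B, C, D, E, F, G}, leaving only A.
Row 4, column 2: row 4 has {A, B, C, E, F, G} and column 2 has {B, F, G}, leaving only D.
Row 5, column 2: row 5 has {B, C, E} and column 2 has {B, D, F, G}, leaving only A.
Row 5, column 3: row 5 has {A, B, C, E} and column 3 has {A, B, C, E, F, G}, leaving only D.
Row 5, column 6: row 5 has {A, B, C, D, E} and column 6 has {A, B, D, E, G}, leaving only F.
Row 5, column 7: row 5 has {A, B, C, D, E, F} and column 7 has {A, B, C, D, E, F}, leaving only G.
Row 6, column 2: row 6 has {A, B, D, E, F, G} and column 2 has {A, B, D, F, G}, leaving only C.
Row 7 already has {A, B, D, F, G} and column 2 already has {A, B, C, D, F, G}, so row 7, column 2 must be E.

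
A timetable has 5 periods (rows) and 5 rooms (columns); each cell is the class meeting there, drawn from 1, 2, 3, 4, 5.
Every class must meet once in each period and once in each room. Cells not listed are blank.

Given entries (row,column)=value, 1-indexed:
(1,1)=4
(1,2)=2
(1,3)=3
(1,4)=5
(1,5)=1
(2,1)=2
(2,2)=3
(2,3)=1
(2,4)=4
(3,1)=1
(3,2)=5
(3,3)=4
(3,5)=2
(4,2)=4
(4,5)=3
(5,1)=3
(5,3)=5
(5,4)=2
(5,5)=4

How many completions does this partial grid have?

Period 2, room 5: eliminating its period and room leaves {5}.
Period 3, room 4: eliminating its period and room leaves {3}.
Period 4, room 1: eliminating its period and room leaves {5}.
Period 4, room 3: eliminating its period and room leaves {2}.
Period 4, room 4: eliminating its period and room leaves {1}.
Period 5, room 2: eliminating its period and room leaves {1}.
Only one assignment across all blanks avoids any period or room repeat, giving 1 completion.

1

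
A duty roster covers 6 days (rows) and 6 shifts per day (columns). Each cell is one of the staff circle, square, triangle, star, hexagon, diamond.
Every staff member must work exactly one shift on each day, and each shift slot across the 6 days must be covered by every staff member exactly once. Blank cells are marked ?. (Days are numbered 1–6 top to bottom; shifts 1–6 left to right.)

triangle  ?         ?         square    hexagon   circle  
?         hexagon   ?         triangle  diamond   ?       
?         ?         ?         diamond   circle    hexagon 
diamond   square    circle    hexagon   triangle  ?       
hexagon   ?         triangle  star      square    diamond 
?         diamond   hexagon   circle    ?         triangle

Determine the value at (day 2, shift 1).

circle

Day 1, shift 2: day 1 has {circle, square, triangle, hexagon} and shift 2 has {square, hexagon, diamond}, leaving only star.
Day 1, shift 3: day 1 has {circle, square, triangle, star, hexagon} and shift 3 has {circle, triangle, hexagon}, leaving only diamond.
Day 3, shift 2: day 3 has {circle, hexagon, diamond} and shift 2 has {square, star, hexagon, diamond}, leaving only triangle.
Day 4, shift 6: day 4 has {circle, square, triangle, hexagon, diamond} and shift 6 has {circle, triangle, hexagon, diamond}, leaving only star.
Day 2, shift 6: day 2 has {triangle, hexagon, diamond} and shift 6 has {circle, triangle, star, hexagon, diamond}, leaving only square.
Day 2, shift 3: day 2 has {square, triangle, hexagon, diamond} and shift 3 has {circle, triangle, hexagon, diamond}, leaving only star.
Day 2 already has {square, triangle, star, hexagon, diamond} and shift 1 already has {triangle, hexagon, diamond}, so day 2, shift 1 must be circle.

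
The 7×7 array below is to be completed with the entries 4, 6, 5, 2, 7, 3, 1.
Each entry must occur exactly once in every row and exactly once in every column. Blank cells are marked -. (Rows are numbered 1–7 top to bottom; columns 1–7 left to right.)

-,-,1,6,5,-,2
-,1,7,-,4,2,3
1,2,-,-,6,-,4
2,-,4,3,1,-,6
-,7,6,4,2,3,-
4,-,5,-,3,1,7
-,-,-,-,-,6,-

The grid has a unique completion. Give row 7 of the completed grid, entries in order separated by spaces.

3 4 2 1 7 6 5

Row 7, column 5: row 7 has {6} and column 5 has {4, 6, 5, 2, 3, 1}, leaving only 7.
Row 2, column 4: row 2 has {4, 2, 7, 3, 1} and column 4 has {4, 6, 3}, leaving only 5.
Row 2, column 1: row 2 has {4, 5, 2, 7, 3, 1} and column 1 has {4, 2, 1}, leaving only 6.
Row 3, column 3: row 3 has {4, 6, 2, 1} and column 3 has {4, 6, 5, 7, 1}, leaving only 3.
Row 7, column 3: row 7 has {6, 7} and column 3 has {4, 6, 5, 7, 3, 1}, leaving only 2.
Row 7, column 4: row 7 has {6, 2, 7} and column 4 has {4, 6, 5, 3}, leaving only 1.
Row 7, column 7: row 7 has {6, 2, 7, 1} and column 7 has {4, 6, 2, 7, 3}, leaving only 5.
Row 7, column 1: row 7 has {6, 5, 2, 7, 1} and column 1 has {4, 6, 2, 1}, leaving only 3.
Row 7, column 2: row 7 has {6, 5, 2, 7, 3, 1} and column 2 has {2, 7, 1}, leaving only 4.
So row 7 reads: 3 4 2 1 7 6 5.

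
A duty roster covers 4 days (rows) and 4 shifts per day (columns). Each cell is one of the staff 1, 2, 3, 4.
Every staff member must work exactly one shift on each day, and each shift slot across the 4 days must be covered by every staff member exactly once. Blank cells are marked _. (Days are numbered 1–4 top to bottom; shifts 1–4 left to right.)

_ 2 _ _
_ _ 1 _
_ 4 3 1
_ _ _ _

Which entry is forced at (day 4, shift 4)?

Day 1, shift 3: day 1 has {2} and shift 3 has {1, 3}, leaving only 4.
Day 1, shift 4: day 1 has {2, 4} and shift 4 has {1}, leaving only 3.
Day 1, shift 1: day 1 has {2, 3, 4} and shift 1 has {}, leaving only 1.
Day 2, shift 2: day 2 has {1} and shift 2 has {2, 4}, leaving only 3.
Day 3, shift 1: day 3 has {1, 3, 4} and shift 1 has {1}, leaving only 2.
Day 2, shift 1: day 2 has {1, 3} and shift 1 has {1, 2}, leaving only 4.
Day 2, shift 4: day 2 has {1, 3, 4} and shift 4 has {1, 3}, leaving only 2.
Day 4 already has {} and shift 4 already has {1, 2, 3}, so day 4, shift 4 must be 4.

4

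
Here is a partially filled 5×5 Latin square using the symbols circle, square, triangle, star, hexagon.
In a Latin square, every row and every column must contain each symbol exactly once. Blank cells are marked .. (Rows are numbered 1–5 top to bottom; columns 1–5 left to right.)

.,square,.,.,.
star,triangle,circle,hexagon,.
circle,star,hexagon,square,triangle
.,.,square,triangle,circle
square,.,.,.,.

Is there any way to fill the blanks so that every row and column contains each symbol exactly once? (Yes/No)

No

Row 2, column 5: row 2 has {circle, triangle, star, hexagon} and column 5 has {circle, triangle}, so it must be square.
Row 4, column 1: row 4 has {circle, square, triangle} and column 1 has {circle, square, star}, so it must be hexagon.
Now row 4, column 2: row 4 together with column 2 already contain {circle, square, triangle, star, hexagon} — every symbol — so nothing can go there. The grid has no valid completion.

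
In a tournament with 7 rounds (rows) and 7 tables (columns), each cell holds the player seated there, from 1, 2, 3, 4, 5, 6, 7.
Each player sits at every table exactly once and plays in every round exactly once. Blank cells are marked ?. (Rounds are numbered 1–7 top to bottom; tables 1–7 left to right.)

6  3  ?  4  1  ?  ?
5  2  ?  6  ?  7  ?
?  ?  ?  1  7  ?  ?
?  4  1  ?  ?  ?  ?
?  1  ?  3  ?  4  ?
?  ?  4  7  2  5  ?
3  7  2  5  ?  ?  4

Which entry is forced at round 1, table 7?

Round 1, table 6: round 1 has {1, 3, 4, 6} and table 6 has {4, 5, 7}, leaving only 2.
Round 2, table 3: round 2 has {2, 5, 6, 7} and table 3 has {1, 2, 4}, leaving only 3.
Round 2, table 5: round 2 has {2, 3, 5, 6, 7} and table 5 has {1, 2, 7}, leaving only 4.
Round 2, table 7: round 2 has {2, 3, 4, 5, 6, 7} and table 7 has {4}, leaving only 1.
Round 4, table 4: round 4 has {1, 4} and table 4 has {1, 3, 4, 5, 6, 7}, leaving only 2.
Round 4, table 1: round 4 has {1, 2, 4} and table 1 has {3, 5, 6}, leaving only 7.
Round 5, table 1: round 5 has {1, 3, 4} and table 1 has {3, 5, 6, 7}, leaving only 2.
Round 3, table 1: round 3 has {1, 7} and table 1 has {2, 3, 5, 6, 7}, leaving only 4.
Round 6, table 1: round 6 has {2, 4, 5, 7} and table 1 has {2, 3, 4, 5, 6, 7}, leaving only 1.
Round 6, table 2: round 6 has {1, 2, 4, 5, 7} and table 2 has {1, 2, 3, 4, 7}, leaving only 6.
Round 3, table 2: round 3 has {1, 4, 7} and table 2 has {1, 2, 3, 4, 6, 7}, leaving only 5.
Round 3, table 3: round 3 has {1, 4, 5, 7} and table 3 has {1, 2, 3, 4}, leaving only 6.
Round 3, table 6: round 3 has {1, 4, 5, 6, 7} and table 6 has {2, 4, 5, 7}, leaving only 3.
Round 3, table 7: round 3 has {1, 3, 4, 5, 6, 7} and table 7 has {1, 4}, leaving only 2.
Round 4, table 6: round 4 has {1, 2, 4, 7} and table 6 has {2, 3, 4, 5, 7}, leaving only 6.
Round 6, table 7: round 6 has {1, 2, 4, 5, 6, 7} and table 7 has {1, 2, 4}, leaving only 3.
Round 4, table 7: round 4 has {1, 2, 4, 6, 7} and table 7 has {1, 2, 3, 4}, leaving only 5.
Round 1 already has {1, 2, 3, 4, 6} and table 7 already has {1, 2, 3, 4, 5}, so round 1, table 7 must be 7.

7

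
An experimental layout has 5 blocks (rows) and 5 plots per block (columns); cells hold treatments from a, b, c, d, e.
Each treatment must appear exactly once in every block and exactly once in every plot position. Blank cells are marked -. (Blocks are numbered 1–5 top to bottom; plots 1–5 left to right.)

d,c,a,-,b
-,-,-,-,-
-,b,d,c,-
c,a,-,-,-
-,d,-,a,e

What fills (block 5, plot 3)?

c

Block 1, plot 4: block 1 has {a, b, c, d} and plot 4 has {a, c}, leaving only e.
Block 2, plot 2: block 2 has {} and plot 2 has {a, b, c, d}, leaving only e.
Block 3, plot 5: block 3 has {b, c, d} and plot 5 has {b, e}, leaving only a.
Block 3, plot 1: block 3 has {a, b, c, d} and plot 1 has {c, d}, leaving only e.
Block 4, plot 5: block 4 has {a, c} and plot 5 has {a, b, e}, leaving only d.
Block 2, plot 5: block 2 has {e} and plot 5 has {a, b, d, e}, leaving only c.
Block 2, plot 3: block 2 has {c, e} and plot 3 has {a, d}, leaving only b.
Block 5 already has {a, d, e} and plot 3 already has {a, b, d}, so block 5, plot 3 must be c.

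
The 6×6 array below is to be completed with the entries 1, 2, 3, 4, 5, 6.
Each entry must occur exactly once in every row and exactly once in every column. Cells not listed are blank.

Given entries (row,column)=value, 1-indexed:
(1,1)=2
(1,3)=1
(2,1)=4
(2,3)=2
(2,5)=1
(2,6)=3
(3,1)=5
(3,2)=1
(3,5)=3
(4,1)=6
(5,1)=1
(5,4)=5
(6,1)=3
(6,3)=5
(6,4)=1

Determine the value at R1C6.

5

Row 2, column 4: row 2 has {1, 2, 3, 4} and column 4 has {1, 5}, leaving only 6.
Row 2, column 2: row 2 has {1, 2, 3, 4, 6} and column 2 has {1}, leaving only 5.
Row 1, column 6 is narrowed to {4, 5, 6}.
If it were 4, propagating the remaining blanks reaches a contradiction.
If it were 6, propagating the remaining blanks reaches a contradiction.
So row 1, column 6 must be 5.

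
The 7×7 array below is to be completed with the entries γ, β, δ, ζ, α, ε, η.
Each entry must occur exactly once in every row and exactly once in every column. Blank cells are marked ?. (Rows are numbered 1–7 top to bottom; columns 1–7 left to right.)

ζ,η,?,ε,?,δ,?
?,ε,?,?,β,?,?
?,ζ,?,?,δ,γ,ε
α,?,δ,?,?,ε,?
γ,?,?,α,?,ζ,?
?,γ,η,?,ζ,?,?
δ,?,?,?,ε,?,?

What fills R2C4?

Row 2, column 1: row 2 has {β, ε} and column 1 has {γ, δ, ζ, α}, leaving only η.
Row 2, column 6: row 2 has {β, ε, η} and column 6 has {γ, δ, ζ, ε}, leaving only α.
Row 3, column 1: row 3 has {γ, δ, ζ, ε} and column 1 has {γ, δ, ζ, α, η}, leaving only β.
Row 3, column 3: row 3 has {γ, β, δ, ζ, ε} and column 3 has {δ, η}, leaving only α.
Row 3, column 4: row 3 has {γ, β, δ, ζ, α, ε} and column 4 has {α, ε}, leaving only η.
Row 4, column 2: row 4 has {δ, α, ε} and column 2 has {γ, ζ, ε, η}, leaving only β.
Row 5, column 2: row 5 has {γ, ζ, α} and column 2 has {γ, β, ζ, ε, η}, leaving only δ.
Row 5, column 5: row 5 has {γ, δ, ζ, α} and column 5 has {β, δ, ζ, ε}, leaving only η.
Row 4, column 5: row 4 has {β, δ, α, ε} and column 5 has {β, δ, ζ, ε, η}, leaving only γ.
Row 1, column 5: row 1 has {δ, ζ, ε, η} and column 5 has {γ, β, δ, ζ, ε, η}, leaving only α.
Row 4, column 4: row 4 has {γ, β, δ, α, ε} and column 4 has {α, ε, η}, leaving only ζ.
Row 4, column 7: row 4 has {γ, β, δ, ζ, α, ε} and column 7 has {ε}, leaving only η.
Row 5, column 7: row 5 has {γ, δ, ζ, α, η} and column 7 has {ε, η}, leaving only β.
Row 1, column 7: row 1 has {δ, ζ, α, ε, η} and column 7 has {β, ε, η}, leaving only γ.
Row 1, column 3: row 1 has {γ, δ, ζ, α, ε, η} and column 3 has {δ, α, η}, leaving only β.
Row 5, column 3: row 5 has {γ, β, δ, ζ, α, η} and column 3 has {β, δ, α, η}, leaving only ε.
Row 6, column 1: row 6 has {γ, ζ, η} and column 1 has {γ, β, δ, ζ, α, η}, leaving only ε.
Row 6, column 6: row 6 has {γ, ζ, ε, η} and column 6 has {γ, δ, ζ, α, ε}, leaving only β.
Row 6, column 4: row 6 has {γ, β, ζ, ε, η} and column 4 has {ζ, α, ε, η}, leaving only δ.
Row 2 already has {β, α, ε, η} and column 4 already has {δ, ζ, α, ε, η}, so row 2, column 4 must be γ.

γ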